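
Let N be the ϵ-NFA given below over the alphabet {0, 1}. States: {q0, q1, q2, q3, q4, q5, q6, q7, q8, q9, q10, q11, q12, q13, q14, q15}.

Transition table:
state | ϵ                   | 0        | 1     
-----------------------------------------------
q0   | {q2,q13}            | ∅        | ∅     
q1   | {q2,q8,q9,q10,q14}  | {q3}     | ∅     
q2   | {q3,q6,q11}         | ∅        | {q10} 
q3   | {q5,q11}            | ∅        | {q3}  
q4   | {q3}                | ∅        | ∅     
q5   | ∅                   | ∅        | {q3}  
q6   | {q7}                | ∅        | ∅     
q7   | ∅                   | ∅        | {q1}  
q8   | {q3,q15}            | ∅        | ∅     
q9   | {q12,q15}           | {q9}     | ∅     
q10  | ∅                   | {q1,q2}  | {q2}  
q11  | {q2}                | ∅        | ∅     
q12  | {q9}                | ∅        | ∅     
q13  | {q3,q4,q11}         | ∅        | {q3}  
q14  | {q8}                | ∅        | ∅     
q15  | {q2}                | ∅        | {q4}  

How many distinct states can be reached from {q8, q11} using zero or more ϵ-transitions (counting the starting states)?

Start with {q8, q11}.
From q8 via ϵ: add q3, q15.
From q11 via ϵ: add q2.
From q2 via ϵ: add q6.
From q3 via ϵ: add q5.
From q6 via ϵ: add q7.
ϵ-closure = {q2, q3, q5, q6, q7, q8, q11, q15}, which has 8 states.

8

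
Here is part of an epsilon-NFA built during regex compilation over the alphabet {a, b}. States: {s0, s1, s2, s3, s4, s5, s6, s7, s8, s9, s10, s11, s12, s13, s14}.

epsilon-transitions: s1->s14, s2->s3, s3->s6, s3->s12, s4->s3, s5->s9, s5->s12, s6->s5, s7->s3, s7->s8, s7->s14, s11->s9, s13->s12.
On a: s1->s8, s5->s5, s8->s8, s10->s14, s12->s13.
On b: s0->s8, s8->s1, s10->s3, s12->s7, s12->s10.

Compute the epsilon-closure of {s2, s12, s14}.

{s2, s3, s5, s6, s9, s12, s14}

Start with {s2, s12, s14}.
From s2 via epsilon: add s3.
From s3 via epsilon: add s6.
From s6 via epsilon: add s5.
From s5 via epsilon: add s9.
No new states can be added; the closed set is {s2, s3, s5, s6, s9, s12, s14}.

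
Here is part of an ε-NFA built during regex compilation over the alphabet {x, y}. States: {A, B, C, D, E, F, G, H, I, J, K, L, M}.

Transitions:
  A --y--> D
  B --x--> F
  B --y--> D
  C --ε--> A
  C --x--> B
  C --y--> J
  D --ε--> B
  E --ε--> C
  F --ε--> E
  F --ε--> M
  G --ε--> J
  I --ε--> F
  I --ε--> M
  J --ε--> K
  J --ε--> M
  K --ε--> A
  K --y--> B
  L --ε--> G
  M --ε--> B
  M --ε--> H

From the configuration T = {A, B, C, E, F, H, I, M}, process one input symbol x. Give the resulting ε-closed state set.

B on x → {F}.
C on x → {B}.
No x-transition from A, E, F, H, I, M.
Union after reading x: {B, F}.
Now take the ε-closure:
From F via ε: add E, M.
From E via ε: add C.
From M via ε: add H.
From C via ε: add A.
No new states can be added; the closed set is {A, B, C, E, F, H, M}.

{A, B, C, E, F, H, M}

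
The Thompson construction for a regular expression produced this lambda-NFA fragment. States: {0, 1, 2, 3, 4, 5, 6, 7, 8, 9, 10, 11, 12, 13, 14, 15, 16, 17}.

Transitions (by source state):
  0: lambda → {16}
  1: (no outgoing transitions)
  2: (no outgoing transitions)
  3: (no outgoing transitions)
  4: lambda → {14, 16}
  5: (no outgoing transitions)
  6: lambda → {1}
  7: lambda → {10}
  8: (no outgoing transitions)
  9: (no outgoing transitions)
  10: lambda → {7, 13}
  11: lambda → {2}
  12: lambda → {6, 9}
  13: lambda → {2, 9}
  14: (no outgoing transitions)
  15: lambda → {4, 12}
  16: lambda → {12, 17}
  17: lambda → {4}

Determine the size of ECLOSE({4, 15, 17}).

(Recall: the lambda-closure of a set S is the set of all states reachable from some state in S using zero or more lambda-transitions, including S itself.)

Start with {4, 15, 17}.
From 4 via lambda: add 14, 16.
From 15 via lambda: add 12.
From 12 via lambda: add 6, 9.
From 6 via lambda: add 1.
lambda-closure = {1, 4, 6, 9, 12, 14, 15, 16, 17}, which has 9 states.

9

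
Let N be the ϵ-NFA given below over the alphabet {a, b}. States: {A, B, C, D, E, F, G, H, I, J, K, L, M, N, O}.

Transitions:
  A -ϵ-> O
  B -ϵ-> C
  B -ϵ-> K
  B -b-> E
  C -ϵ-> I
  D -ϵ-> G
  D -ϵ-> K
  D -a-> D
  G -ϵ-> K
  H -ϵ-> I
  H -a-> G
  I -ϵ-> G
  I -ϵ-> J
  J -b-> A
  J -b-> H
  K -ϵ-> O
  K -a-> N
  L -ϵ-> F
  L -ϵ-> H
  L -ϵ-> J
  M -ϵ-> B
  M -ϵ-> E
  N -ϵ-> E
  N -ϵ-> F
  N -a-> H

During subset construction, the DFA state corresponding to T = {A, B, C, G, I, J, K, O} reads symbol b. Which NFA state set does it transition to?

{A, E, G, H, I, J, K, O}

B on b → {E}.
J on b → {A, H}.
No b-transition from A, C, G, I, K, O.
Union after reading b: {A, E, H}.
Now take the ϵ-closure:
From A via ϵ: add O.
From H via ϵ: add I.
From I via ϵ: add G, J.
From G via ϵ: add K.
No new states can be added; the closed set is {A, E, G, H, I, J, K, O}.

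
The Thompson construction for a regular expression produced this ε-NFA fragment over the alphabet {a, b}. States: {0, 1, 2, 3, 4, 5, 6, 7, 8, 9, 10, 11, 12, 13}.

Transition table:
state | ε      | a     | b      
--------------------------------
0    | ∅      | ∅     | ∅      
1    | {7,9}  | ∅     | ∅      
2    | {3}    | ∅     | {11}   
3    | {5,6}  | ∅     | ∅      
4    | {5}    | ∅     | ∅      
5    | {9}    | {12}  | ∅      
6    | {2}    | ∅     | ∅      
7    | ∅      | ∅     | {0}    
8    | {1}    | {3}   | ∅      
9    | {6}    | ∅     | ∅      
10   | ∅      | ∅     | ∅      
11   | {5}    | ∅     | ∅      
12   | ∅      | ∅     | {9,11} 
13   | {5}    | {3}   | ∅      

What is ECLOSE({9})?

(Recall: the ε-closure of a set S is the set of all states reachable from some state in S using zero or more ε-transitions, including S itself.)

Start with {9}.
From 9 via ε: add 6.
From 6 via ε: add 2.
From 2 via ε: add 3.
From 3 via ε: add 5.
No new states can be added; the closed set is {2, 3, 5, 6, 9}.

{2, 3, 5, 6, 9}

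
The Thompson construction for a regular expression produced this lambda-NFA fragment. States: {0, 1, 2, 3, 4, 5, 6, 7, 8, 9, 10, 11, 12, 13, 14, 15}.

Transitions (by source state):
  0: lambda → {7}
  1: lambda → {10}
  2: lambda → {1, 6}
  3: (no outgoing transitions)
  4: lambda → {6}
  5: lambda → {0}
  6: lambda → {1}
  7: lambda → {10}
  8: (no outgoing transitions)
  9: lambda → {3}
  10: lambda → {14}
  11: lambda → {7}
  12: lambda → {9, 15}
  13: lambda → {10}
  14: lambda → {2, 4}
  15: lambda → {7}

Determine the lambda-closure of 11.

{1, 2, 4, 6, 7, 10, 11, 14}

Start with {11}.
From 11 via lambda: add 7.
From 7 via lambda: add 10.
From 10 via lambda: add 14.
From 14 via lambda: add 2, 4.
From 2 via lambda: add 1, 6.
No new states can be added; the closed set is {1, 2, 4, 6, 7, 10, 11, 14}.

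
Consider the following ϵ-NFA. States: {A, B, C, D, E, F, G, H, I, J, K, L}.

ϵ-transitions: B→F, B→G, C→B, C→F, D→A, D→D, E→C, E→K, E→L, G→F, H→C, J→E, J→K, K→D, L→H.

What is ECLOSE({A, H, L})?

{A, B, C, F, G, H, L}

Start with {A, H, L}.
From H via ϵ: add C.
From C via ϵ: add B, F.
From B via ϵ: add G.
No new states can be added; the closed set is {A, B, C, F, G, H, L}.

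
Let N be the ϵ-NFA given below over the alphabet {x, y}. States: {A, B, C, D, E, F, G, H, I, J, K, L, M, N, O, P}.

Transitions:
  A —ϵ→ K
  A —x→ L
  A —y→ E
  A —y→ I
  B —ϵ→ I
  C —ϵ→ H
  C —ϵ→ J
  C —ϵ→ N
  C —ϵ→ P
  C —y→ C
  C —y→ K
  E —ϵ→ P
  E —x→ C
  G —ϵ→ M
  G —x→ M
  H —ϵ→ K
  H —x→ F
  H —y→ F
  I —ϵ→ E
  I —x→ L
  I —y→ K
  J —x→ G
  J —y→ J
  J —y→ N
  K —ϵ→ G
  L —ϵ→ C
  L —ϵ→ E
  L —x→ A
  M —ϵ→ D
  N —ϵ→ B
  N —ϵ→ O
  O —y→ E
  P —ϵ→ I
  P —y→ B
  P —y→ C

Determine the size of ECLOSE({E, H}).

8

Start with {E, H}.
From E via ϵ: add P.
From H via ϵ: add K.
From K via ϵ: add G.
From P via ϵ: add I.
From G via ϵ: add M.
From M via ϵ: add D.
ϵ-closure = {D, E, G, H, I, K, M, P}, which has 8 states.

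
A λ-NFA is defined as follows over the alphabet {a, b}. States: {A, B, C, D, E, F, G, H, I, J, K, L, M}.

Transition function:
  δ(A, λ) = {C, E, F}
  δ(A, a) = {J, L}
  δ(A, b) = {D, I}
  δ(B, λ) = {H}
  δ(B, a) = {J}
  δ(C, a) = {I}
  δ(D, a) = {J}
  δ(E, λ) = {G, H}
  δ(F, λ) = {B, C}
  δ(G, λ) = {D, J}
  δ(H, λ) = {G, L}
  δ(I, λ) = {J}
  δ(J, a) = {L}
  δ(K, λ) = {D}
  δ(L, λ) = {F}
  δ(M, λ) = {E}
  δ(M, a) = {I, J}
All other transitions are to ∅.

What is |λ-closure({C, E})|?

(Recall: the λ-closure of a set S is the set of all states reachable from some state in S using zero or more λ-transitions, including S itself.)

9

Start with {C, E}.
From E via λ: add G, H.
From G via λ: add D, J.
From H via λ: add L.
From L via λ: add F.
From F via λ: add B.
λ-closure = {B, C, D, E, F, G, H, J, L}, which has 9 states.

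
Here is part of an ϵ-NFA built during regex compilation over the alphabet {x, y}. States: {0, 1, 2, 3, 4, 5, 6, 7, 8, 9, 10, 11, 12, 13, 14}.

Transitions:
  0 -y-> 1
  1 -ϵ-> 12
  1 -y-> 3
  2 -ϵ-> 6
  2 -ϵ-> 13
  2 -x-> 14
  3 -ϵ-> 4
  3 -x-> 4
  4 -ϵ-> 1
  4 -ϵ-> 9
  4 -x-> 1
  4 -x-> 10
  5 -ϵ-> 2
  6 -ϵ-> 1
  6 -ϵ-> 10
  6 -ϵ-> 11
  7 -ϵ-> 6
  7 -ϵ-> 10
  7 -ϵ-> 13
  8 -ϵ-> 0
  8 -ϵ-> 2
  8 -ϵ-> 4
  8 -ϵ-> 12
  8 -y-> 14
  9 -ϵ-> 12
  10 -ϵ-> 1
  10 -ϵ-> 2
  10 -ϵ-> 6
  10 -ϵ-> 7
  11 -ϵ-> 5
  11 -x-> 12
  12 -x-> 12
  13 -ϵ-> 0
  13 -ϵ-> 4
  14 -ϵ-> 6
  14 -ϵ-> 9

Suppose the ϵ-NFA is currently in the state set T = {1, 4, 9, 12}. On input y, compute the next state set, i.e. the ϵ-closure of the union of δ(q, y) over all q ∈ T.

{1, 3, 4, 9, 12}

1 on y → {3}.
No y-transition from 4, 9, 12.
Union after reading y: {3}.
Now take the ϵ-closure:
From 3 via ϵ: add 4.
From 4 via ϵ: add 1, 9.
From 1 via ϵ: add 12.
No new states can be added; the closed set is {1, 3, 4, 9, 12}.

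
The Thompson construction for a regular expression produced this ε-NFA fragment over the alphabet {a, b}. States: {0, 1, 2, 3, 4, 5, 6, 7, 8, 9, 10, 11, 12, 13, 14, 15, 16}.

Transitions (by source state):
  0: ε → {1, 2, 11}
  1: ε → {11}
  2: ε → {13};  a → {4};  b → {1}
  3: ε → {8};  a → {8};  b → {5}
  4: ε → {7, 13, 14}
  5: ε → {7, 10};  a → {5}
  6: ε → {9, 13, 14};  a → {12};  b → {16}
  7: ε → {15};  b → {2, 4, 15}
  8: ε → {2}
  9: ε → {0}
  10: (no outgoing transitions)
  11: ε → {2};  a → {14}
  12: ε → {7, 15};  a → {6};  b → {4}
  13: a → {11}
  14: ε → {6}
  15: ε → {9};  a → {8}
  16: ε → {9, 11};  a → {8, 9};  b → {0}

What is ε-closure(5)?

{0, 1, 2, 5, 7, 9, 10, 11, 13, 15}

Start with {5}.
From 5 via ε: add 7, 10.
From 7 via ε: add 15.
From 15 via ε: add 9.
From 9 via ε: add 0.
From 0 via ε: add 1, 2, 11.
From 2 via ε: add 13.
No new states can be added; the closed set is {0, 1, 2, 5, 7, 9, 10, 11, 13, 15}.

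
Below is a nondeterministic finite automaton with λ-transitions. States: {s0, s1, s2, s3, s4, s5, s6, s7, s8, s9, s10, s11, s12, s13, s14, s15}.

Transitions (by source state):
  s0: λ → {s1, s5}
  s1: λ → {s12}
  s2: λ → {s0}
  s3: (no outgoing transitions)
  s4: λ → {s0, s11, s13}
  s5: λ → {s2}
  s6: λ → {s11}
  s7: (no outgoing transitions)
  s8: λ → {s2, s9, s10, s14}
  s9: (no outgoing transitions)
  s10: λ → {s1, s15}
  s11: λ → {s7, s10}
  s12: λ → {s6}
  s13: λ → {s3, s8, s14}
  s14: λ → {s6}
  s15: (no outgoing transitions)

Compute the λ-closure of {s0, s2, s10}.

{s0, s1, s2, s5, s6, s7, s10, s11, s12, s15}

Start with {s0, s2, s10}.
From s0 via λ: add s1, s5.
From s10 via λ: add s15.
From s1 via λ: add s12.
From s12 via λ: add s6.
From s6 via λ: add s11.
From s11 via λ: add s7.
No new states can be added; the closed set is {s0, s1, s2, s5, s6, s7, s10, s11, s12, s15}.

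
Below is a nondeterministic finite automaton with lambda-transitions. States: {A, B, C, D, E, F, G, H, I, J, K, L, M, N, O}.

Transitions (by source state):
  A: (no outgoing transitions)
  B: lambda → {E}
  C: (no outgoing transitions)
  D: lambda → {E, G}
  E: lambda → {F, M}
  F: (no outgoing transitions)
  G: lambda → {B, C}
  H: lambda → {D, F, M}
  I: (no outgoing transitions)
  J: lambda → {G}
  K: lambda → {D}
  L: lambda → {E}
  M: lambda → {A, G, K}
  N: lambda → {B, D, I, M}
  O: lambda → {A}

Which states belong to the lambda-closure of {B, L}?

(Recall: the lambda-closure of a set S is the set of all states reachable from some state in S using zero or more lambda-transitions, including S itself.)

{A, B, C, D, E, F, G, K, L, M}

Start with {B, L}.
From B via lambda: add E.
From E via lambda: add F, M.
From M via lambda: add A, G, K.
From G via lambda: add C.
From K via lambda: add D.
No new states can be added; the closed set is {A, B, C, D, E, F, G, K, L, M}.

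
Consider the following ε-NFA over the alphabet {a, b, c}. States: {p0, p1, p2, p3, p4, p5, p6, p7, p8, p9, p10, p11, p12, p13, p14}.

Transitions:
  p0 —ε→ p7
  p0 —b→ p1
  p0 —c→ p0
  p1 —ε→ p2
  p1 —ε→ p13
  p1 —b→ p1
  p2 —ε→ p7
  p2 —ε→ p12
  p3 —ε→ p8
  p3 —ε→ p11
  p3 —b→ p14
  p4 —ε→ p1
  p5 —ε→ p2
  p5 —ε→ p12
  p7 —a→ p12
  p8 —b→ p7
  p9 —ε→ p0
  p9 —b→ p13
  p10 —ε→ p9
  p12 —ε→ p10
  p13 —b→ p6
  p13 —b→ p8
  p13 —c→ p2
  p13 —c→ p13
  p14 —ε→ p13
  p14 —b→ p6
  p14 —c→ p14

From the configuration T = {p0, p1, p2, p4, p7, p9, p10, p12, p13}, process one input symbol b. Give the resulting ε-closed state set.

{p0, p1, p2, p6, p7, p8, p9, p10, p12, p13}

p0 on b → {p1}.
p1 on b → {p1}.
p9 on b → {p13}.
p13 on b → {p6, p8}.
No b-transition from p2, p4, p7, p10, p12.
Union after reading b: {p1, p6, p8, p13}.
Now take the ε-closure:
From p1 via ε: add p2.
From p2 via ε: add p7, p12.
From p12 via ε: add p10.
From p10 via ε: add p9.
From p9 via ε: add p0.
No new states can be added; the closed set is {p0, p1, p2, p6, p7, p8, p9, p10, p12, p13}.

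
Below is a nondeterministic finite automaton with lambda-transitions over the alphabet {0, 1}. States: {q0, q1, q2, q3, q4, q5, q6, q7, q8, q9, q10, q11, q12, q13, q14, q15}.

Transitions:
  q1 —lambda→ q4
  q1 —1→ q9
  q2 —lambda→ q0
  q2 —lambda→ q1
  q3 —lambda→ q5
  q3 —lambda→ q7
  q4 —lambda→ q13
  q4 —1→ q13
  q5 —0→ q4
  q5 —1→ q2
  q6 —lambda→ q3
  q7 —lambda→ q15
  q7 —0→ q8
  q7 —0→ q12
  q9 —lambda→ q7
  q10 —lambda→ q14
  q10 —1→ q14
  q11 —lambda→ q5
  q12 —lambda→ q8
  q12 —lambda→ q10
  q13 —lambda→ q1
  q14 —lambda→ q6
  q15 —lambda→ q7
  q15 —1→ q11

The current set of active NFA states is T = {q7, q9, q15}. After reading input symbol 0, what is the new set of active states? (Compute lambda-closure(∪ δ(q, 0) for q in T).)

q7 on 0 → {q8, q12}.
No 0-transition from q9, q15.
Union after reading 0: {q8, q12}.
Now take the lambda-closure:
From q12 via lambda: add q10.
From q10 via lambda: add q14.
From q14 via lambda: add q6.
From q6 via lambda: add q3.
From q3 via lambda: add q5, q7.
From q7 via lambda: add q15.
No new states can be added; the closed set is {q3, q5, q6, q7, q8, q10, q12, q14, q15}.

{q3, q5, q6, q7, q8, q10, q12, q14, q15}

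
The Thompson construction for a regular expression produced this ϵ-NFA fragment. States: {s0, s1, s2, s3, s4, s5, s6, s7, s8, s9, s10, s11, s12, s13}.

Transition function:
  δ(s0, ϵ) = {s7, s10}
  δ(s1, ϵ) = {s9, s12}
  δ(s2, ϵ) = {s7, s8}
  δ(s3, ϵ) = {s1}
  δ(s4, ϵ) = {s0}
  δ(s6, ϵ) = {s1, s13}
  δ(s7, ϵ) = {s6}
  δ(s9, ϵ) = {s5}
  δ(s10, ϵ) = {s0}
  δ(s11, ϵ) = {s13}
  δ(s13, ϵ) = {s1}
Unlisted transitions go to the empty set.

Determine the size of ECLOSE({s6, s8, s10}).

Start with {s6, s8, s10}.
From s6 via ϵ: add s1, s13.
From s10 via ϵ: add s0.
From s0 via ϵ: add s7.
From s1 via ϵ: add s9, s12.
From s9 via ϵ: add s5.
ϵ-closure = {s0, s1, s5, s6, s7, s8, s9, s10, s12, s13}, which has 10 states.

10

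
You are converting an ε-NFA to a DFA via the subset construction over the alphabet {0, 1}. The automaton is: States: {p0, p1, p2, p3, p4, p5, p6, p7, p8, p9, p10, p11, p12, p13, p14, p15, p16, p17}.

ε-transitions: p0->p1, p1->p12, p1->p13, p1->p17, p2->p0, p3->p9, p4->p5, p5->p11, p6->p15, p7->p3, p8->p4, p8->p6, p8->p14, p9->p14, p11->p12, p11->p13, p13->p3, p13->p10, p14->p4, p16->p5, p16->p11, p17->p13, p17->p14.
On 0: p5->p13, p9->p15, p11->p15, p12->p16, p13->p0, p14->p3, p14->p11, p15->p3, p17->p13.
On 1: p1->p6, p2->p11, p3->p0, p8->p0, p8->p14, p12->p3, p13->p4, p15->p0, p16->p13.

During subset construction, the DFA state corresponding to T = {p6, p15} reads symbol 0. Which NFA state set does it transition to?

{p3, p4, p5, p9, p10, p11, p12, p13, p14}

p15 on 0 → {p3}.
No 0-transition from p6.
Union after reading 0: {p3}.
Now take the ε-closure:
From p3 via ε: add p9.
From p9 via ε: add p14.
From p14 via ε: add p4.
From p4 via ε: add p5.
From p5 via ε: add p11.
From p11 via ε: add p12, p13.
From p13 via ε: add p10.
No new states can be added; the closed set is {p3, p4, p5, p9, p10, p11, p12, p13, p14}.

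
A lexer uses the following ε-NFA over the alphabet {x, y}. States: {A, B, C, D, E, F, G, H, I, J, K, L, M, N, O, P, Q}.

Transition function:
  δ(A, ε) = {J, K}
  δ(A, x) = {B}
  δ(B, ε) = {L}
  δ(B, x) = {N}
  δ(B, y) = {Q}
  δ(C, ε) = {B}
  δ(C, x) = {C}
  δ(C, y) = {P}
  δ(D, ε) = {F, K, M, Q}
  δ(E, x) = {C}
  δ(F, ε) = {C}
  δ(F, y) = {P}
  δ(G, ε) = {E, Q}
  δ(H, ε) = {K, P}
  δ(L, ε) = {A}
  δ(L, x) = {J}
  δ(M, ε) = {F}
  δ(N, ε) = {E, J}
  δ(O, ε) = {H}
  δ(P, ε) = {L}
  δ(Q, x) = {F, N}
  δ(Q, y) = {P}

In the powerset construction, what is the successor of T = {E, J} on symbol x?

{A, B, C, J, K, L}

E on x → {C}.
No x-transition from J.
Union after reading x: {C}.
Now take the ε-closure:
From C via ε: add B.
From B via ε: add L.
From L via ε: add A.
From A via ε: add J, K.
No new states can be added; the closed set is {A, B, C, J, K, L}.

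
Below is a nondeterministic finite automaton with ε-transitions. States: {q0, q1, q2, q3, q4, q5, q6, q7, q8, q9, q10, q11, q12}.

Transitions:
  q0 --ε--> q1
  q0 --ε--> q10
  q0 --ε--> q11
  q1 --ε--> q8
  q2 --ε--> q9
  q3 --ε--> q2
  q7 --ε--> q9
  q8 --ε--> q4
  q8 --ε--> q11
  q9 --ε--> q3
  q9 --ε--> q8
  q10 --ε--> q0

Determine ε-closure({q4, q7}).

Start with {q4, q7}.
From q7 via ε: add q9.
From q9 via ε: add q3, q8.
From q3 via ε: add q2.
From q8 via ε: add q11.
No new states can be added; the closed set is {q2, q3, q4, q7, q8, q9, q11}.

{q2, q3, q4, q7, q8, q9, q11}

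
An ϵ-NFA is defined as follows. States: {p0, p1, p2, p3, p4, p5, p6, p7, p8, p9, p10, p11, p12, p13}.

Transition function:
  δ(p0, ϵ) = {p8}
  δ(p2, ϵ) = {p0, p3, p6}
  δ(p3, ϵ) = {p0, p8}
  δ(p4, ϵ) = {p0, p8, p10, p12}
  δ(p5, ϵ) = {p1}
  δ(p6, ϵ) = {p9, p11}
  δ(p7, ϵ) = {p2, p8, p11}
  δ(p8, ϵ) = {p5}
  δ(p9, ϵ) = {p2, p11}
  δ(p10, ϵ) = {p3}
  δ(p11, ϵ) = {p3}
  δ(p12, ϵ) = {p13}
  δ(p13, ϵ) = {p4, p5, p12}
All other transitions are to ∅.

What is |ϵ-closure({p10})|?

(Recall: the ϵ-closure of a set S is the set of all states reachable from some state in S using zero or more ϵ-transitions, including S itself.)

6

Start with {p10}.
From p10 via ϵ: add p3.
From p3 via ϵ: add p0, p8.
From p8 via ϵ: add p5.
From p5 via ϵ: add p1.
ϵ-closure = {p0, p1, p3, p5, p8, p10}, which has 6 states.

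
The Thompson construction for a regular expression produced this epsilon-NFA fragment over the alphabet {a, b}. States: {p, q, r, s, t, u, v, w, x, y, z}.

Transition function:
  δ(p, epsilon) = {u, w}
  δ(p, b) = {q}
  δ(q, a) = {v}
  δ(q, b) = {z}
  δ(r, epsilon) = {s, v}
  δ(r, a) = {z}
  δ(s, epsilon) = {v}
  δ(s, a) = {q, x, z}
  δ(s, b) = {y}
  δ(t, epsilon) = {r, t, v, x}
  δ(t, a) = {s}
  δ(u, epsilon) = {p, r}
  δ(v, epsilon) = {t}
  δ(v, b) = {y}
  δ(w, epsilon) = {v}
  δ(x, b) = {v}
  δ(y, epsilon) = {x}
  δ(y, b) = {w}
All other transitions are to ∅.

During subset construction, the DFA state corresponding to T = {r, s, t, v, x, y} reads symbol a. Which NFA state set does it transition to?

r on a → {z}.
s on a → {q, x, z}.
t on a → {s}.
No a-transition from v, x, y.
Union after reading a: {q, s, x, z}.
Now take the epsilon-closure:
From s via epsilon: add v.
From v via epsilon: add t.
From t via epsilon: add r.
No new states can be added; the closed set is {q, r, s, t, v, x, z}.

{q, r, s, t, v, x, z}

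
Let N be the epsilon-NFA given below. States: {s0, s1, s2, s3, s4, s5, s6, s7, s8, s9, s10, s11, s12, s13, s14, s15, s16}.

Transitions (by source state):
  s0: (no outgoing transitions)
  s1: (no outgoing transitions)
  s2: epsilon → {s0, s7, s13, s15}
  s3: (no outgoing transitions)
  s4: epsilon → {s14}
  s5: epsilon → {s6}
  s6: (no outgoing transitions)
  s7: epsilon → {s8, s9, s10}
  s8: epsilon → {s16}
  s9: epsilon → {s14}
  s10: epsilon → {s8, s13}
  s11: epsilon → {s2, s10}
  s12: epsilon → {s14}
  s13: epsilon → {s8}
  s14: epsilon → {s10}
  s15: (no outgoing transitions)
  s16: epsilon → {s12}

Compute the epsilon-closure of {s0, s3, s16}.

{s0, s3, s8, s10, s12, s13, s14, s16}

Start with {s0, s3, s16}.
From s16 via epsilon: add s12.
From s12 via epsilon: add s14.
From s14 via epsilon: add s10.
From s10 via epsilon: add s8, s13.
No new states can be added; the closed set is {s0, s3, s8, s10, s12, s13, s14, s16}.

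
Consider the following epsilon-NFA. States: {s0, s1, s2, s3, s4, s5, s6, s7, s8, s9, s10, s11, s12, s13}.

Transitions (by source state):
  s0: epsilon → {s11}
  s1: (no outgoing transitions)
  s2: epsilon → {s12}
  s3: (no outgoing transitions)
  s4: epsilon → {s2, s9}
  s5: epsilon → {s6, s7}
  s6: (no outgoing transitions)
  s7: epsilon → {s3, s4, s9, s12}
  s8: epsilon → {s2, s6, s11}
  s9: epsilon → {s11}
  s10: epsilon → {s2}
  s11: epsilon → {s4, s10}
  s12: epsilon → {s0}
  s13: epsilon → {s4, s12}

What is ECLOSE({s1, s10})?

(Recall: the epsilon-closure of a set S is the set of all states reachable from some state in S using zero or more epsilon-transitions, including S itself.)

Start with {s1, s10}.
From s10 via epsilon: add s2.
From s2 via epsilon: add s12.
From s12 via epsilon: add s0.
From s0 via epsilon: add s11.
From s11 via epsilon: add s4.
From s4 via epsilon: add s9.
No new states can be added; the closed set is {s0, s1, s2, s4, s9, s10, s11, s12}.

{s0, s1, s2, s4, s9, s10, s11, s12}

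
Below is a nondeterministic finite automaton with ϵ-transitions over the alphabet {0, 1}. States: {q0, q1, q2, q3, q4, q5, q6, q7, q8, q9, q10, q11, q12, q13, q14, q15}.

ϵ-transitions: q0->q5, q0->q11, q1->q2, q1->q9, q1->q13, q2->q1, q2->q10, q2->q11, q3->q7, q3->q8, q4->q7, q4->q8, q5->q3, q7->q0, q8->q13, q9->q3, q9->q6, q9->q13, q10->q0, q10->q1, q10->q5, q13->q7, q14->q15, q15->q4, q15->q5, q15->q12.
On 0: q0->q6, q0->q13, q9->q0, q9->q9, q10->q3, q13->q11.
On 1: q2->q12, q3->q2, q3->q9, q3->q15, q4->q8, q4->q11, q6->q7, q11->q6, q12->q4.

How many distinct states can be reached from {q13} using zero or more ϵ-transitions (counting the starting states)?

Start with {q13}.
From q13 via ϵ: add q7.
From q7 via ϵ: add q0.
From q0 via ϵ: add q5, q11.
From q5 via ϵ: add q3.
From q3 via ϵ: add q8.
ϵ-closure = {q0, q3, q5, q7, q8, q11, q13}, which has 7 states.

7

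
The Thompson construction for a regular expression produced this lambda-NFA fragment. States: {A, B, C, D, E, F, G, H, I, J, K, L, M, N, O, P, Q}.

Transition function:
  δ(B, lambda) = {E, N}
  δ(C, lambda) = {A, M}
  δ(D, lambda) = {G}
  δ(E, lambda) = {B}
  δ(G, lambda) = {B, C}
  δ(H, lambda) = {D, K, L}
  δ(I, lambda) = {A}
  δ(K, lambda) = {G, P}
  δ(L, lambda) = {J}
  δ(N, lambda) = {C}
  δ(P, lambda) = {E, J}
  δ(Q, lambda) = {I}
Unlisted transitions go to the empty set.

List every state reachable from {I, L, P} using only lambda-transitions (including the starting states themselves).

Start with {I, L, P}.
From I via lambda: add A.
From L via lambda: add J.
From P via lambda: add E.
From E via lambda: add B.
From B via lambda: add N.
From N via lambda: add C.
From C via lambda: add M.
No new states can be added; the closed set is {A, B, C, E, I, J, L, M, N, P}.

{A, B, C, E, I, J, L, M, N, P}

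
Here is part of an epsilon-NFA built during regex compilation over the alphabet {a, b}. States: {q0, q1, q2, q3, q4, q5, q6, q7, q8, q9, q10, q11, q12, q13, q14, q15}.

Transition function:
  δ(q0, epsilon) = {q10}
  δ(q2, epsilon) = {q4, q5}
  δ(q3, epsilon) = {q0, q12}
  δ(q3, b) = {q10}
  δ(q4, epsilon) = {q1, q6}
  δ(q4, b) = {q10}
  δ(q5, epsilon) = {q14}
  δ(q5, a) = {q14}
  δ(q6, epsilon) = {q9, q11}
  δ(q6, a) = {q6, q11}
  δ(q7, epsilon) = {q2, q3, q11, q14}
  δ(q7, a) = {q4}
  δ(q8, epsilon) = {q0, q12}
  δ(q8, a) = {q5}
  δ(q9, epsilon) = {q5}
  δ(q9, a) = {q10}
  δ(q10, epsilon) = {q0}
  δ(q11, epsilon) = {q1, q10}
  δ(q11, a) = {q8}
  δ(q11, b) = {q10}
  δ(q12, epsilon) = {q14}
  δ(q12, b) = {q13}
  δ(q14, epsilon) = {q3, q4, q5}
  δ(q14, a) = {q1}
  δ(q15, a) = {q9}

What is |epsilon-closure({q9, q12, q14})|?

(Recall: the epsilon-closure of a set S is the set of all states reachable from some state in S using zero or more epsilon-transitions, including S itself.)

11

Start with {q9, q12, q14}.
From q9 via epsilon: add q5.
From q14 via epsilon: add q3, q4.
From q3 via epsilon: add q0.
From q4 via epsilon: add q1, q6.
From q0 via epsilon: add q10.
From q6 via epsilon: add q11.
epsilon-closure = {q0, q1, q3, q4, q5, q6, q9, q10, q11, q12, q14}, which has 11 states.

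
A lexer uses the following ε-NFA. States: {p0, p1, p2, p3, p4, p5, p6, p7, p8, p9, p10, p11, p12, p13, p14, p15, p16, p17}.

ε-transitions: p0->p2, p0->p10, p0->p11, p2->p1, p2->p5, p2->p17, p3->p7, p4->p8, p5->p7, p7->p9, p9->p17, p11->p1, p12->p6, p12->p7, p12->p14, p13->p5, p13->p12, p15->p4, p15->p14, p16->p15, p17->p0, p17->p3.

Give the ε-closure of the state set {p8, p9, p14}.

Start with {p8, p9, p14}.
From p9 via ε: add p17.
From p17 via ε: add p0, p3.
From p0 via ε: add p2, p10, p11.
From p3 via ε: add p7.
From p2 via ε: add p1, p5.
No new states can be added; the closed set is {p0, p1, p2, p3, p5, p7, p8, p9, p10, p11, p14, p17}.

{p0, p1, p2, p3, p5, p7, p8, p9, p10, p11, p14, p17}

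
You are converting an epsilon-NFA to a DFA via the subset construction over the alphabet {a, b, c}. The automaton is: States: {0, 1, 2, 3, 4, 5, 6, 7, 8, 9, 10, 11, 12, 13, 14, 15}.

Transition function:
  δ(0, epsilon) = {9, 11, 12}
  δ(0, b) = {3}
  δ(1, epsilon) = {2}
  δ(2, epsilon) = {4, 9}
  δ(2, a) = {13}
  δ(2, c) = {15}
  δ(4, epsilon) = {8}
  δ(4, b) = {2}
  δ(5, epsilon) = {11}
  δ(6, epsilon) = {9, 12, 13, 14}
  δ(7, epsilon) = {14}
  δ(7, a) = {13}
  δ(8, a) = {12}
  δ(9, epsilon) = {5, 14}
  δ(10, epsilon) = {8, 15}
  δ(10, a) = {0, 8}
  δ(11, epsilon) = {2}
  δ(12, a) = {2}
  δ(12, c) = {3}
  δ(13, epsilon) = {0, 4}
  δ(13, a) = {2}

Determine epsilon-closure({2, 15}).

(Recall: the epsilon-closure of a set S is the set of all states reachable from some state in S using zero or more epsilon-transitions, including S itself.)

Start with {2, 15}.
From 2 via epsilon: add 4, 9.
From 4 via epsilon: add 8.
From 9 via epsilon: add 5, 14.
From 5 via epsilon: add 11.
No new states can be added; the closed set is {2, 4, 5, 8, 9, 11, 14, 15}.

{2, 4, 5, 8, 9, 11, 14, 15}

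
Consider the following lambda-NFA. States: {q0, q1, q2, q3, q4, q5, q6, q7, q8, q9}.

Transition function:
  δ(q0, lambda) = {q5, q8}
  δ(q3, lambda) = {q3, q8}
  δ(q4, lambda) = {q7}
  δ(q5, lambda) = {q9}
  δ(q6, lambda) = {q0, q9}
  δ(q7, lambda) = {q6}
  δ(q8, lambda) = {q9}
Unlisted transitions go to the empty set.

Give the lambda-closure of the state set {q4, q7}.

Start with {q4, q7}.
From q7 via lambda: add q6.
From q6 via lambda: add q0, q9.
From q0 via lambda: add q5, q8.
No new states can be added; the closed set is {q0, q4, q5, q6, q7, q8, q9}.

{q0, q4, q5, q6, q7, q8, q9}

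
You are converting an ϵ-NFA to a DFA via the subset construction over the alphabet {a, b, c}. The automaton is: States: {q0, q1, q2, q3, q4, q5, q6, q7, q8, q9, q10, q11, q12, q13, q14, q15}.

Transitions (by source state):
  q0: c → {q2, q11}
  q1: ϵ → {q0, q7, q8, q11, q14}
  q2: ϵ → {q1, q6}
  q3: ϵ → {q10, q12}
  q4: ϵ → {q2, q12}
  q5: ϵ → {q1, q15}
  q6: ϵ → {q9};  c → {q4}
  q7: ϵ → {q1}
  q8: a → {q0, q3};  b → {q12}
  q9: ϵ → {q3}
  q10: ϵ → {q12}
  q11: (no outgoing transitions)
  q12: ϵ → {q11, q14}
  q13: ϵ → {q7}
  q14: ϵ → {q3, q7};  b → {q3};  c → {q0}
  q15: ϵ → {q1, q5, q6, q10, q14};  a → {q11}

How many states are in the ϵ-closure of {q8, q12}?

9

Start with {q8, q12}.
From q12 via ϵ: add q11, q14.
From q14 via ϵ: add q3, q7.
From q3 via ϵ: add q10.
From q7 via ϵ: add q1.
From q1 via ϵ: add q0.
ϵ-closure = {q0, q1, q3, q7, q8, q10, q11, q12, q14}, which has 9 states.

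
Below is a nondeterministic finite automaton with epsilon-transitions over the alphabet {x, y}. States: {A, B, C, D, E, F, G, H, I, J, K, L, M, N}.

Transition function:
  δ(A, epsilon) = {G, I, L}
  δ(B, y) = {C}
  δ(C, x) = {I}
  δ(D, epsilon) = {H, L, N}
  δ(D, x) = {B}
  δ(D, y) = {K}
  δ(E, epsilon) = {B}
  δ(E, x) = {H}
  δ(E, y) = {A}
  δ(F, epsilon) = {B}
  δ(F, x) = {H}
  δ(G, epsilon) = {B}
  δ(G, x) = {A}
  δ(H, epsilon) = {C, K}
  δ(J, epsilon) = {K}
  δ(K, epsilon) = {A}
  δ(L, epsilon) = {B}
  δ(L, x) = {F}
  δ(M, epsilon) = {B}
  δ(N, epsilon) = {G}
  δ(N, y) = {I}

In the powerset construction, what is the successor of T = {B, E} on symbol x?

{A, B, C, G, H, I, K, L}

E on x → {H}.
No x-transition from B.
Union after reading x: {H}.
Now take the epsilon-closure:
From H via epsilon: add C, K.
From K via epsilon: add A.
From A via epsilon: add G, I, L.
From G via epsilon: add B.
No new states can be added; the closed set is {A, B, C, G, H, I, K, L}.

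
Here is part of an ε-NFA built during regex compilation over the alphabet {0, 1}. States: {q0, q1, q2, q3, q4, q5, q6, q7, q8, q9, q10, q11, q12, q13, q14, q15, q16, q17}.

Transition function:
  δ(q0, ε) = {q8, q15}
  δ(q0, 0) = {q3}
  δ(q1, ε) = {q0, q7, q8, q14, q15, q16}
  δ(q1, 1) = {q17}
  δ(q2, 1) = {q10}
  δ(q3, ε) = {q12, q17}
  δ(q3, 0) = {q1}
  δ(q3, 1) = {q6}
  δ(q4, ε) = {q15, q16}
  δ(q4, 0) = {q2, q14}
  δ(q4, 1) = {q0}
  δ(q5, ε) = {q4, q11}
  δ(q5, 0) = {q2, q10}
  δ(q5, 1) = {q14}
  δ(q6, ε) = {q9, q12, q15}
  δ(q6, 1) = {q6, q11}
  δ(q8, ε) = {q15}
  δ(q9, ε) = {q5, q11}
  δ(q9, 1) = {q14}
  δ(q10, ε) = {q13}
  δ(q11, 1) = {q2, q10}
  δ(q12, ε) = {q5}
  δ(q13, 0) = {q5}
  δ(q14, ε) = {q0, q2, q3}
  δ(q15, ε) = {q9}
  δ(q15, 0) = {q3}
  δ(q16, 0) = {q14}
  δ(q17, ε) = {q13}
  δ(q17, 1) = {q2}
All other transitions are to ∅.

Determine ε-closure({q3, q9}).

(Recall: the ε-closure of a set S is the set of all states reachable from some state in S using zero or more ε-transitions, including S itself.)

Start with {q3, q9}.
From q3 via ε: add q12, q17.
From q9 via ε: add q5, q11.
From q5 via ε: add q4.
From q17 via ε: add q13.
From q4 via ε: add q15, q16.
No new states can be added; the closed set is {q3, q4, q5, q9, q11, q12, q13, q15, q16, q17}.

{q3, q4, q5, q9, q11, q12, q13, q15, q16, q17}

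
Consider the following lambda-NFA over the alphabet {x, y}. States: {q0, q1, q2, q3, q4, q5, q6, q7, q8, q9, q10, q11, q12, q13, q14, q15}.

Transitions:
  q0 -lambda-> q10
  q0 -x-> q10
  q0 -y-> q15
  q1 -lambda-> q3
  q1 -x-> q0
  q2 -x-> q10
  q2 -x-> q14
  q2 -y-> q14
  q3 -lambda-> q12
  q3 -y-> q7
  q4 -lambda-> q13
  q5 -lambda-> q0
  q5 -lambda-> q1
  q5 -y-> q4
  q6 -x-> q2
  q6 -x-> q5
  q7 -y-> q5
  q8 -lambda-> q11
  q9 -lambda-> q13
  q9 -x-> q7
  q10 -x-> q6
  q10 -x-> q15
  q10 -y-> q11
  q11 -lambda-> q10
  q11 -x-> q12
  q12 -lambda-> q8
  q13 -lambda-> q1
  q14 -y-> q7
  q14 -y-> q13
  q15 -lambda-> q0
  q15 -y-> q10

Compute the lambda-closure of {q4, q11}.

{q1, q3, q4, q8, q10, q11, q12, q13}

Start with {q4, q11}.
From q4 via lambda: add q13.
From q11 via lambda: add q10.
From q13 via lambda: add q1.
From q1 via lambda: add q3.
From q3 via lambda: add q12.
From q12 via lambda: add q8.
No new states can be added; the closed set is {q1, q3, q4, q8, q10, q11, q12, q13}.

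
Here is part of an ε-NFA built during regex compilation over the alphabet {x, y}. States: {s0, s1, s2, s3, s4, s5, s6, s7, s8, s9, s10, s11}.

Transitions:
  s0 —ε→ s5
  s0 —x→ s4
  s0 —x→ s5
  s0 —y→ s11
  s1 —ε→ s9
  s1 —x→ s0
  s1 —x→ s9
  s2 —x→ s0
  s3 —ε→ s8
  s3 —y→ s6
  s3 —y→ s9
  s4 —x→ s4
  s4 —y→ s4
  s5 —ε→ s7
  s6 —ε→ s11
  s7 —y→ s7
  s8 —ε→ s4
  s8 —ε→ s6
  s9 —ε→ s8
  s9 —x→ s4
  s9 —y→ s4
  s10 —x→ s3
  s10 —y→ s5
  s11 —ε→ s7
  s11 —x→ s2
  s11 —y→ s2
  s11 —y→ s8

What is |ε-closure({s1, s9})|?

Start with {s1, s9}.
From s9 via ε: add s8.
From s8 via ε: add s4, s6.
From s6 via ε: add s11.
From s11 via ε: add s7.
ε-closure = {s1, s4, s6, s7, s8, s9, s11}, which has 7 states.

7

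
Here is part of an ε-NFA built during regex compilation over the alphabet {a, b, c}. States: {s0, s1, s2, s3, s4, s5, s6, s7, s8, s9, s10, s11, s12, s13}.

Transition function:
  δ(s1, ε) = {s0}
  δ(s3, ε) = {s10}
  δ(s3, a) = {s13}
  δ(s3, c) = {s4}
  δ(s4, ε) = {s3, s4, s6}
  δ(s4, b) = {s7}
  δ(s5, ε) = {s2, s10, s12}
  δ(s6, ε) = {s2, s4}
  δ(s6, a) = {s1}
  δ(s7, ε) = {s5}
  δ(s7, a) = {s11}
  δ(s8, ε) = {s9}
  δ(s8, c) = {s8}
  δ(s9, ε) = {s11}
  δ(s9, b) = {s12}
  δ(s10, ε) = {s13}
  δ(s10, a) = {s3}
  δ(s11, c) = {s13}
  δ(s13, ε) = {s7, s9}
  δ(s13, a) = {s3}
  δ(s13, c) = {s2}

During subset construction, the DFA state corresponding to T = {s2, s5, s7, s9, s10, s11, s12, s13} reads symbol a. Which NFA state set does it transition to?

{s2, s3, s5, s7, s9, s10, s11, s12, s13}

s7 on a → {s11}.
s10 on a → {s3}.
s13 on a → {s3}.
No a-transition from s2, s5, s9, s11, s12.
Union after reading a: {s3, s11}.
Now take the ε-closure:
From s3 via ε: add s10.
From s10 via ε: add s13.
From s13 via ε: add s7, s9.
From s7 via ε: add s5.
From s5 via ε: add s2, s12.
No new states can be added; the closed set is {s2, s3, s5, s7, s9, s10, s11, s12, s13}.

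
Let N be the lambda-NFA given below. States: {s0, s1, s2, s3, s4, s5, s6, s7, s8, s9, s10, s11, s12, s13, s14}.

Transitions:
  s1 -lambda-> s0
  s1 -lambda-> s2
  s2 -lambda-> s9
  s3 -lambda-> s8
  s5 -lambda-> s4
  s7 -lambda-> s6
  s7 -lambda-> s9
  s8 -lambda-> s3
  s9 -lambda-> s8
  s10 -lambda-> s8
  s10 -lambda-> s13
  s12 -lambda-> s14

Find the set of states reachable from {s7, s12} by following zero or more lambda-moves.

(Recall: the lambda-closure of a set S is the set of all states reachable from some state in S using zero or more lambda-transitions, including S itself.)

{s3, s6, s7, s8, s9, s12, s14}

Start with {s7, s12}.
From s7 via lambda: add s6, s9.
From s12 via lambda: add s14.
From s9 via lambda: add s8.
From s8 via lambda: add s3.
No new states can be added; the closed set is {s3, s6, s7, s8, s9, s12, s14}.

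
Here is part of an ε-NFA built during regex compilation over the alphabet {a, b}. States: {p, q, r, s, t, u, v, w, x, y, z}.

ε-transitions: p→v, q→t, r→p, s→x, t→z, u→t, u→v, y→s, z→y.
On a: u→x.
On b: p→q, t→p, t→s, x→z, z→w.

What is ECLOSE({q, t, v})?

Start with {q, t, v}.
From t via ε: add z.
From z via ε: add y.
From y via ε: add s.
From s via ε: add x.
No new states can be added; the closed set is {q, s, t, v, x, y, z}.

{q, s, t, v, x, y, z}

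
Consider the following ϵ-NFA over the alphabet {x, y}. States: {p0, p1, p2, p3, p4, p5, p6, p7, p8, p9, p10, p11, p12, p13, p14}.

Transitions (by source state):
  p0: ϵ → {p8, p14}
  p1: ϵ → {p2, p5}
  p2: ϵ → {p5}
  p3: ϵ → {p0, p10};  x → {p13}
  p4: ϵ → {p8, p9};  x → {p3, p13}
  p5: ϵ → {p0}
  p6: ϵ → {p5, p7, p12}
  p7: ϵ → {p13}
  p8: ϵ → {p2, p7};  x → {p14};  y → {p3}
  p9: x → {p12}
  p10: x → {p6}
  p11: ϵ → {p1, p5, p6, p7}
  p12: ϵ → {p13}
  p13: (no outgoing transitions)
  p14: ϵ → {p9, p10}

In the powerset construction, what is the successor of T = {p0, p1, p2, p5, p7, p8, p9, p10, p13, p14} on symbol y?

p8 on y → {p3}.
No y-transition from p0, p1, p2, p5, p7, p9, p10, p13, p14.
Union after reading y: {p3}.
Now take the ϵ-closure:
From p3 via ϵ: add p0, p10.
From p0 via ϵ: add p8, p14.
From p8 via ϵ: add p2, p7.
From p14 via ϵ: add p9.
From p2 via ϵ: add p5.
From p7 via ϵ: add p13.
No new states can be added; the closed set is {p0, p2, p3, p5, p7, p8, p9, p10, p13, p14}.

{p0, p2, p3, p5, p7, p8, p9, p10, p13, p14}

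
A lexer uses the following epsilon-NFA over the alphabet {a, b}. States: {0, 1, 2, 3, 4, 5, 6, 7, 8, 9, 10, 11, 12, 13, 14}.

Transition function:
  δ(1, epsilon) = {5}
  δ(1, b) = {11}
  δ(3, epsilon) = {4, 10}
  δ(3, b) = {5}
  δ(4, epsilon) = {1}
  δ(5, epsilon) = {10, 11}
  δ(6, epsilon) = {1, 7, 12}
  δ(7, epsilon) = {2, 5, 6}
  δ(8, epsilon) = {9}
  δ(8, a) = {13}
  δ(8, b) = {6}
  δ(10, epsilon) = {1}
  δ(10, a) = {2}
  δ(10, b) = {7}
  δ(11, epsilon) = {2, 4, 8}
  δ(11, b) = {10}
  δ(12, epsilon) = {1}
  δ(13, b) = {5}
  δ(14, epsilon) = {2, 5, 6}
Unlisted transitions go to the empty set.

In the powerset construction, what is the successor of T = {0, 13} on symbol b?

{1, 2, 4, 5, 8, 9, 10, 11}

13 on b → {5}.
No b-transition from 0.
Union after reading b: {5}.
Now take the epsilon-closure:
From 5 via epsilon: add 10, 11.
From 10 via epsilon: add 1.
From 11 via epsilon: add 2, 4, 8.
From 8 via epsilon: add 9.
No new states can be added; the closed set is {1, 2, 4, 5, 8, 9, 10, 11}.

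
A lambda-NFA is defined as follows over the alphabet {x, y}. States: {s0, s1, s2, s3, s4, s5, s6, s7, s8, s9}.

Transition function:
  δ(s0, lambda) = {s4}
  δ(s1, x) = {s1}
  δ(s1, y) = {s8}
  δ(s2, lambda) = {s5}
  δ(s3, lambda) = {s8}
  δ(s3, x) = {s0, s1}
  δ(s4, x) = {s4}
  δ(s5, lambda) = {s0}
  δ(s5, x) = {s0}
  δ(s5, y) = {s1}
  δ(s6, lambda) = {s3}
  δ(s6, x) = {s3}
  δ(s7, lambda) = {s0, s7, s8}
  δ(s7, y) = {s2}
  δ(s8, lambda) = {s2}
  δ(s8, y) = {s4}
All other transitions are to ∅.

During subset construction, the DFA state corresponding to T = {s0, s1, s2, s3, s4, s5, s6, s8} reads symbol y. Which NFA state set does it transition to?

{s0, s1, s2, s4, s5, s8}

s1 on y → {s8}.
s5 on y → {s1}.
s8 on y → {s4}.
No y-transition from s0, s2, s3, s4, s6.
Union after reading y: {s1, s4, s8}.
Now take the lambda-closure:
From s8 via lambda: add s2.
From s2 via lambda: add s5.
From s5 via lambda: add s0.
No new states can be added; the closed set is {s0, s1, s2, s4, s5, s8}.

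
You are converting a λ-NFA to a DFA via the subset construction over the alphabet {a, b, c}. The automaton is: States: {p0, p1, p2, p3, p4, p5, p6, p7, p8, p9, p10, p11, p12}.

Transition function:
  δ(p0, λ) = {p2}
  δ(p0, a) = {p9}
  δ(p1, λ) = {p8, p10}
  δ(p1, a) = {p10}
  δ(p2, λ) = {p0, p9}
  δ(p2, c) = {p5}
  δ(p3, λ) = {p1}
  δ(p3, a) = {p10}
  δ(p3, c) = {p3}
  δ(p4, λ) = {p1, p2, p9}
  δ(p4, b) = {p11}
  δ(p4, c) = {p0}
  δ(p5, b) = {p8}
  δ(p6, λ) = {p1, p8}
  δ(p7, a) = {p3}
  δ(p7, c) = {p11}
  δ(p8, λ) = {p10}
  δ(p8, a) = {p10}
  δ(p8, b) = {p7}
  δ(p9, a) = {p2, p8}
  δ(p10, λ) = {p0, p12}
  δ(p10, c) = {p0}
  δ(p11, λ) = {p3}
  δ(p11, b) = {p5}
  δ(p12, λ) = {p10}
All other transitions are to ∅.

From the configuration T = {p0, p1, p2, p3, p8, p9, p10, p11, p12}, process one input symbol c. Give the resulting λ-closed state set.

{p0, p1, p2, p3, p5, p8, p9, p10, p12}

p2 on c → {p5}.
p3 on c → {p3}.
p10 on c → {p0}.
No c-transition from p0, p1, p8, p9, p11, p12.
Union after reading c: {p0, p3, p5}.
Now take the λ-closure:
From p0 via λ: add p2.
From p3 via λ: add p1.
From p1 via λ: add p8, p10.
From p2 via λ: add p9.
From p10 via λ: add p12.
No new states can be added; the closed set is {p0, p1, p2, p3, p5, p8, p9, p10, p12}.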